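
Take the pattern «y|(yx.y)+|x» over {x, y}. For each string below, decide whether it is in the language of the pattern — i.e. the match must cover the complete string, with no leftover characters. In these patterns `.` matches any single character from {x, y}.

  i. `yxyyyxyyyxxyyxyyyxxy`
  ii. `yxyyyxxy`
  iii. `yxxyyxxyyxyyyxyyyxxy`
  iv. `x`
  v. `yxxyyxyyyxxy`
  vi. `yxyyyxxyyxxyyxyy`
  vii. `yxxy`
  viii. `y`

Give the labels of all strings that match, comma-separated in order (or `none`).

i, ii, iii, iv, v, vi, vii, viii

i → match
ii → match
iii → match
iv → match
v → match
vi → match
vii → match
viii → match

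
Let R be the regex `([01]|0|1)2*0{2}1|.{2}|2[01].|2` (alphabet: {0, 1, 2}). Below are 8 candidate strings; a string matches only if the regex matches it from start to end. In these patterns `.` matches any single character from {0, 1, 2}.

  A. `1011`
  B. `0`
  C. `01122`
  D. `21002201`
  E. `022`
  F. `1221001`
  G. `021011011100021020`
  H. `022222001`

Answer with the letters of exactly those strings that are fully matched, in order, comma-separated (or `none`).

A. `1011` → no match
B. `0` → no match
C. `01122` → no match
D. `21002201` → no match
E. `022` → no match
F. `1221001` → no match
G → no match
H. `022222001` → match

H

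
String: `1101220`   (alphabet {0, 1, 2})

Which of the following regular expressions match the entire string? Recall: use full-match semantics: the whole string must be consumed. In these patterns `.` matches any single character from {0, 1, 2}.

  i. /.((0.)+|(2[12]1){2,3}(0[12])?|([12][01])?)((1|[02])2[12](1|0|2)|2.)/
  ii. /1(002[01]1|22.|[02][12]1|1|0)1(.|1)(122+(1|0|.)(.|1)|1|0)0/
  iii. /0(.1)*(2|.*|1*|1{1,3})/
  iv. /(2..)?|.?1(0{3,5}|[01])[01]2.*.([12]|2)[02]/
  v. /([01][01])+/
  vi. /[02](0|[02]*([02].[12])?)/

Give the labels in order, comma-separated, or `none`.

i → match
ii → no match
iii → no match — must start with `0`
iv → no match
v → no match
vi → no match

i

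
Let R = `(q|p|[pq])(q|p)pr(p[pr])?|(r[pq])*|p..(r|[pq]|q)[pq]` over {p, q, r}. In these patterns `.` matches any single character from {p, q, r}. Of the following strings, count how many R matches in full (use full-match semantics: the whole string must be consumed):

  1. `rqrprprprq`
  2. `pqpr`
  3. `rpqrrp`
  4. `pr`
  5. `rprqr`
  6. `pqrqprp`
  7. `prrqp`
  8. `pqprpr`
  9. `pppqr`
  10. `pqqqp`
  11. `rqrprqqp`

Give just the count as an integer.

1 → match
2 → match
3 → no match
4 → no match
5 → no match
6 → no match
7 → match
8 → match
9 → no match
10 → match
11 → no match
Total matched: 5

5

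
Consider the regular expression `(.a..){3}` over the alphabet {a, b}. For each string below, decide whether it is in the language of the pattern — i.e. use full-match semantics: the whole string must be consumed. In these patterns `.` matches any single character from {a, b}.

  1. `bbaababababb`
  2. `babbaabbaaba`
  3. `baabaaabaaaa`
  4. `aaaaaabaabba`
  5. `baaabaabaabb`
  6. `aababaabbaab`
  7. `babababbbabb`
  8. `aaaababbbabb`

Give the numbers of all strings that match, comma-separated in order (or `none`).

2, 3, 5, 6, 7, 8

1 → no match
2 → match
3 → match
4 → no match
5 → match
6 → match
7 → match
8 → match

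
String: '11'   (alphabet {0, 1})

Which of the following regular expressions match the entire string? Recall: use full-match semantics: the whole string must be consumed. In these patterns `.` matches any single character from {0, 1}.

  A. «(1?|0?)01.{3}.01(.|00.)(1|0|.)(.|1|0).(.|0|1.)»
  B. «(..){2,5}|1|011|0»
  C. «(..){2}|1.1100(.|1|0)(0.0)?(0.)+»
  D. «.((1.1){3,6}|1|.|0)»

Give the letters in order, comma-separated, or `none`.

D

A → no match
B → no match
C → no match
D → match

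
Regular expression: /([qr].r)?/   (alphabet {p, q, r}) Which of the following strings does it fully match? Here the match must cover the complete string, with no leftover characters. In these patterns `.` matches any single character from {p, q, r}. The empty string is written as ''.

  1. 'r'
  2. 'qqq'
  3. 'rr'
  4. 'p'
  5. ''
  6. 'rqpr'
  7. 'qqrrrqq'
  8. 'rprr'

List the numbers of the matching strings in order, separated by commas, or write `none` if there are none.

5

1. 'r' → no match
2. 'qqq' → no match
3. 'rr' → no match
4. 'p' → no match
5. '' → match
6. 'rqpr' → no match
7. 'qqrrrqq' → no match
8. 'rprr' → no match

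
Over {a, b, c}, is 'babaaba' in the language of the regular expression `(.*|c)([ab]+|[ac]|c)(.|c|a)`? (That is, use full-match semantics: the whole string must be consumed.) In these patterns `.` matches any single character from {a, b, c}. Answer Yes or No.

Yes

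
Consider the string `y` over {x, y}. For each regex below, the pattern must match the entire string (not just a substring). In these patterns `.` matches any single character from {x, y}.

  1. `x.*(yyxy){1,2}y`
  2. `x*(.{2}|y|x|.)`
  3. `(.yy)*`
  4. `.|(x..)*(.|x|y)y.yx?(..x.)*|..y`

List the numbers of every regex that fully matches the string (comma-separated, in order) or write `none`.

1 → no match — must start with `x`
2 → match
3 → no match
4 → match

2, 4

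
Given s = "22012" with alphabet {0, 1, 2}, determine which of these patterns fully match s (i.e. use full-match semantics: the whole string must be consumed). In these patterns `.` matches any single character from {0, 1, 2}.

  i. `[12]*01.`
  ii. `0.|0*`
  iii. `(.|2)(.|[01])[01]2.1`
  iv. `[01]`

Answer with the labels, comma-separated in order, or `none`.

i → match
ii → no match
iii → no match — must end with "1"
iv → no match

i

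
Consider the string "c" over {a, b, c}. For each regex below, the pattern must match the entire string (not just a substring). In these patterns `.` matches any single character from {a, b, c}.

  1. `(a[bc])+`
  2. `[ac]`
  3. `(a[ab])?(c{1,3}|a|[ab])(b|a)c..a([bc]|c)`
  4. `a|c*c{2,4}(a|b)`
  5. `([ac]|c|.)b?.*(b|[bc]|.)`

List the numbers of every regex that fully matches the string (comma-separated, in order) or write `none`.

2

1 → no match — must start with "a"
2 → match
3 → no match
4 → no match
5 → no match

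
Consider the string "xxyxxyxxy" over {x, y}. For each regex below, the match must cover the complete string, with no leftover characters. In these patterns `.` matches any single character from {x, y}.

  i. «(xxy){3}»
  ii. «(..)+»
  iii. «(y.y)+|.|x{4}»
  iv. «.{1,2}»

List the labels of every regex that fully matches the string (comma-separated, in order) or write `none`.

i → match
ii → no match
iii → no match
iv → no match

i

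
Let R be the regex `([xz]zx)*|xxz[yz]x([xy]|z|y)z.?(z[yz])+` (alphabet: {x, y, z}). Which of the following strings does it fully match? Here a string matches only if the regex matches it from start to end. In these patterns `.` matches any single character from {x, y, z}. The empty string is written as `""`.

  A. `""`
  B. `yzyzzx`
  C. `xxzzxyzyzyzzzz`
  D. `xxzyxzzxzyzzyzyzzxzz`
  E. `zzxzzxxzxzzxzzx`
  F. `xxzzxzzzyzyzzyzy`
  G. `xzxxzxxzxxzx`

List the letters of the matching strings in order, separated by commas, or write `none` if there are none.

A → match
B → no match
C → match
D → no match
E → match
F → no match
G → match

A, C, E, G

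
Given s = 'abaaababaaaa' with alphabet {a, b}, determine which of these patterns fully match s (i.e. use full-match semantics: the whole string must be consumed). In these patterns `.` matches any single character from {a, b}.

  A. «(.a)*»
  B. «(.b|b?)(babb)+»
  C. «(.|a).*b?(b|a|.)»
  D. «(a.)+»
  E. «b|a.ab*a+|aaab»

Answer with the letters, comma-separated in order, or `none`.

A → no match
B → no match — must end with 'babb'
C → match
D → match
E → no match

C, D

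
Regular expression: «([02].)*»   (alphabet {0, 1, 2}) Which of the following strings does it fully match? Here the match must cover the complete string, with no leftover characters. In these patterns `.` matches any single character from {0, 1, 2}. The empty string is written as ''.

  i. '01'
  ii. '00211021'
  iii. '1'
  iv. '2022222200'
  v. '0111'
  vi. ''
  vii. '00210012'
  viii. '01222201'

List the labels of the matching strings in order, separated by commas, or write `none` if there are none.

i. '01' → match
ii. '00211021' → no match
iii. '1' → no match
iv. '2022222200' → match
v. '0111' → no match
vi. '' → match
vii. '00210012' → no match
viii. '01222201' → match

i, iv, vi, viii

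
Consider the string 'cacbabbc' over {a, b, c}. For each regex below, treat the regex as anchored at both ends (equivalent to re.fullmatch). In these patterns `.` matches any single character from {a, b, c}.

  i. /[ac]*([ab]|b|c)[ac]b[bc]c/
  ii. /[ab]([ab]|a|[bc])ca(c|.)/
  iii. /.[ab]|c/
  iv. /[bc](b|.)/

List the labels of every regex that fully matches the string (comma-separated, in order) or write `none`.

i → match
ii → no match
iii → no match
iv → no match

i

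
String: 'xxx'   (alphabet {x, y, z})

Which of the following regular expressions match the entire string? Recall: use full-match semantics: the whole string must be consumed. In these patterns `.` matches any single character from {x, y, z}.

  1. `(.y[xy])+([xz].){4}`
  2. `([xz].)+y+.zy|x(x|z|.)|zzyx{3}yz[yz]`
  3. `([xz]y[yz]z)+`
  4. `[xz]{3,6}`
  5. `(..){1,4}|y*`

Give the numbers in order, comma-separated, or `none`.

1 → no match
2 → no match
3 → no match — must end with 'z'
4 → match
5 → no match

4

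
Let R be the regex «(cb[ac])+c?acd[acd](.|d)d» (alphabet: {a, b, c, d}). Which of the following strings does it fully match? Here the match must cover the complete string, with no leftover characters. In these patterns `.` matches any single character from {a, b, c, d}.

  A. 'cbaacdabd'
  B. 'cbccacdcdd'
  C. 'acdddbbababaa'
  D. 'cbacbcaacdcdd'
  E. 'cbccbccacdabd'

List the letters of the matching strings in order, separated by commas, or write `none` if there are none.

A, B, E

A → match
B → match
C → no match — must start with 'cb'
D → no match
E → match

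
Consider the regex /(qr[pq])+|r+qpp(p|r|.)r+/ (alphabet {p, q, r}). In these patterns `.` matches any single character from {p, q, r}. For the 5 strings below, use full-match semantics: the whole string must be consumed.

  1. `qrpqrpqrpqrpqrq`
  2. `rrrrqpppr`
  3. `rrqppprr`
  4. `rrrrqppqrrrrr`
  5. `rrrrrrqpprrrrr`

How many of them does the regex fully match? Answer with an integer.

1 → match
2 → match
3 → match
4 → match
5 → match
Total matched: 5

5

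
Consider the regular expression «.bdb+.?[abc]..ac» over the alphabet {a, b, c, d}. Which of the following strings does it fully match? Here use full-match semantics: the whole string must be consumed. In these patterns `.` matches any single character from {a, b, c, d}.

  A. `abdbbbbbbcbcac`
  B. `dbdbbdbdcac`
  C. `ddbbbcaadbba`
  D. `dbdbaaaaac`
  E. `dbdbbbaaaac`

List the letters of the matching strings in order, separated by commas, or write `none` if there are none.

A → match
B → match
C → no match — must end with `ac`
D → match
E → match

A, B, D, E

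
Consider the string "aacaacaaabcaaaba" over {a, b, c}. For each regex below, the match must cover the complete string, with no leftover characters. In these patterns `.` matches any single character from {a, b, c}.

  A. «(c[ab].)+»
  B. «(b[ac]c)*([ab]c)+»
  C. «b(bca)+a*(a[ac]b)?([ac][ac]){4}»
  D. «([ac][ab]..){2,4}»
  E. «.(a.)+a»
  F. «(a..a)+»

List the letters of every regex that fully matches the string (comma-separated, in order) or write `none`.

F

A → no match — must start with "c"
B → no match — must end with "c"
C → no match — must start with "bbca"
D → no match
E → no match
F → match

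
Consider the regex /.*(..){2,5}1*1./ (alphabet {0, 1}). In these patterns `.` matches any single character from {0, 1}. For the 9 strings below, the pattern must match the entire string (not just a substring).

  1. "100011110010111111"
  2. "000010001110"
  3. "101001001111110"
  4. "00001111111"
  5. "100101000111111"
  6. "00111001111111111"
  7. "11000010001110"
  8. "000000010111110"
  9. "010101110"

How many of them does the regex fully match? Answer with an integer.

1 → match
2 → match
3 → match
4 → match
5 → match
6 → match
7 → match
8 → match
9 → match
Total matched: 9

9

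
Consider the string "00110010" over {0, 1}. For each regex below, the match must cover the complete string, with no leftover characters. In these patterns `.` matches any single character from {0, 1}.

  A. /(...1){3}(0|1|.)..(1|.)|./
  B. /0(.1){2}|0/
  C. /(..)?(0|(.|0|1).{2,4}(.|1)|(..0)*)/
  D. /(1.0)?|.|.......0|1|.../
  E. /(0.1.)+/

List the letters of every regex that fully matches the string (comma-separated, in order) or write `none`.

A → no match
B → no match
C → match
D → match
E → match

C, D, E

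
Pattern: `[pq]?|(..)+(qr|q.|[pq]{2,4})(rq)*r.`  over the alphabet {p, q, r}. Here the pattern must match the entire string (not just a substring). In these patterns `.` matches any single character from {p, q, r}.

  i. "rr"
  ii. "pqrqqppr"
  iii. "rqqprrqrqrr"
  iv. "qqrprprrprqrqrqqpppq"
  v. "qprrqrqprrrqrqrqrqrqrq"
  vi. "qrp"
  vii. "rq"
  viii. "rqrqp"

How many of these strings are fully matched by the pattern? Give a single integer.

i → no match
ii → no match
iii → no match
iv → no match
v → no match
vi → no match
vii → no match
viii → no match
Total matched: 0

0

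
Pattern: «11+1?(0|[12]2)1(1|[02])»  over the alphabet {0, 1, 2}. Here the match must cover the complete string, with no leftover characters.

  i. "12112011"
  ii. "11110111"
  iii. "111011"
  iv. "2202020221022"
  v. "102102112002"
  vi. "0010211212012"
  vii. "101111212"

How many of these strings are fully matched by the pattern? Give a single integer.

1

i. "12112011" → no match — must start with "11"
ii. "11110111" → no match
iii. "111011" → match
iv → no match — must start with "11"
v. "102102112002" → no match — must start with "11"
vi → no match — must start with "11"
vii. "101111212" → no match — must start with "11"
Total matched: 1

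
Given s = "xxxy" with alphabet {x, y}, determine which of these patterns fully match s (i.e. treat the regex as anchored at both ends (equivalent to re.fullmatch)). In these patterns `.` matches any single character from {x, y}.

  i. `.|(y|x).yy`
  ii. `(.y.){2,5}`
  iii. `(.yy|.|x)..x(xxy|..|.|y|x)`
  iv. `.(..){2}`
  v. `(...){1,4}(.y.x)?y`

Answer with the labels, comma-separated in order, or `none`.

v

i → no match
ii → no match
iii → no match
iv → no match
v → match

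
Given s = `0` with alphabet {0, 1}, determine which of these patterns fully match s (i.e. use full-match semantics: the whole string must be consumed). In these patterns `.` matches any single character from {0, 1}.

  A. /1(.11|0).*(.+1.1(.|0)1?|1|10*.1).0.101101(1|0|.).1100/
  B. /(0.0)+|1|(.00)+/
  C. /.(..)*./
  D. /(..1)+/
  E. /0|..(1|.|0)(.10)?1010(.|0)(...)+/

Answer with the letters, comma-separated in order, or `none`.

E

A → no match — must start with `1`
B → no match
C → no match
D → no match — must end with `1`
E → match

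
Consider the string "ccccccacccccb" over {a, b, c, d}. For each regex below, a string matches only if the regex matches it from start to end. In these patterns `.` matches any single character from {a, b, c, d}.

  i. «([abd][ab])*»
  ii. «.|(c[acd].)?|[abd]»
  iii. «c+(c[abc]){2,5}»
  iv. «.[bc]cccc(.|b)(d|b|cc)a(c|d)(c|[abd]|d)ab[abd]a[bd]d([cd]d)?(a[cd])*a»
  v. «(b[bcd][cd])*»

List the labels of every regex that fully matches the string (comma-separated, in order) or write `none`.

iii

i → no match
ii → no match
iii → match
iv → no match — must end with "a"
v → no match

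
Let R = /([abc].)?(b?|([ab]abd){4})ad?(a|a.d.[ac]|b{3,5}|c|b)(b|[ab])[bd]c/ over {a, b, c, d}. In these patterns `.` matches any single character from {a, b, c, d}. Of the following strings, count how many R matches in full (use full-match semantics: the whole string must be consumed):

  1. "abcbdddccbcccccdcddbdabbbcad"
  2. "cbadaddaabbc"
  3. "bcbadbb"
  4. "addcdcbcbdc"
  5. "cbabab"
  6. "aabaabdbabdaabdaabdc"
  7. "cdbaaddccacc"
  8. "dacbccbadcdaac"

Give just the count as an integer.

1 → no match — must end with "c"
2 → match
3 → no match — must end with "c"
4 → no match
5 → no match — must end with "c"
6 → no match
7 → no match
8 → no match
Total matched: 1

1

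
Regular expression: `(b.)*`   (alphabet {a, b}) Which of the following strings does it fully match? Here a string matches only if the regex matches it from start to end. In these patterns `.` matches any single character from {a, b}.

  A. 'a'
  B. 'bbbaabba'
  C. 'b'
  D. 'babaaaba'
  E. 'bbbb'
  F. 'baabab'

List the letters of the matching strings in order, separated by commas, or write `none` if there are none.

A → no match
B → no match
C → no match
D → no match
E → match
F → no match

E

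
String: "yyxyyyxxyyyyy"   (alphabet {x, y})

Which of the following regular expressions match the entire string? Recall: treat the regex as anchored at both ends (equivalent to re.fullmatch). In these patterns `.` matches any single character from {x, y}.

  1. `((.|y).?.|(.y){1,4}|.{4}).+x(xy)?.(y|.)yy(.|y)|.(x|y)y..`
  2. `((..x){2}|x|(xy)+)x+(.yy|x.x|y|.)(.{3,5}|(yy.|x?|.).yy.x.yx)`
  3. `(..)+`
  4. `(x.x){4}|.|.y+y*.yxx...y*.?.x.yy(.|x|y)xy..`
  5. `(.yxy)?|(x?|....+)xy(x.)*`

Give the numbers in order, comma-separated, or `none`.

1 → match
2 → no match
3 → no match
4 → no match
5 → no match

1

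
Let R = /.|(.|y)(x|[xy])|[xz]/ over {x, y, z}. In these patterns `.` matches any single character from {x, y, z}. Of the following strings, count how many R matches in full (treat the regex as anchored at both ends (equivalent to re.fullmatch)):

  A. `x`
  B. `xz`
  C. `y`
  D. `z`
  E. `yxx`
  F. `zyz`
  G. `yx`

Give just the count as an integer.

4

A → match
B → no match
C → match
D → match
E → no match
F → no match
G → match
Total matched: 4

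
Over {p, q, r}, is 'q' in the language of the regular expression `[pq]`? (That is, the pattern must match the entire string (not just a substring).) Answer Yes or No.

Yes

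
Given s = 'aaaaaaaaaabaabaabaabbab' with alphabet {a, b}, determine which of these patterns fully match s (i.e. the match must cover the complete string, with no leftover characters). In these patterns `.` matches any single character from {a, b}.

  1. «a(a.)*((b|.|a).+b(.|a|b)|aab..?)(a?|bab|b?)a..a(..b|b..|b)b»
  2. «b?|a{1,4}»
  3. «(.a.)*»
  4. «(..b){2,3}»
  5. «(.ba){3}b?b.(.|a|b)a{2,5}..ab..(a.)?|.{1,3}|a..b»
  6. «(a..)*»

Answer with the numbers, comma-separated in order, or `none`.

1

1 → match
2 → no match
3 → no match
4 → no match
5 → no match
6 → no match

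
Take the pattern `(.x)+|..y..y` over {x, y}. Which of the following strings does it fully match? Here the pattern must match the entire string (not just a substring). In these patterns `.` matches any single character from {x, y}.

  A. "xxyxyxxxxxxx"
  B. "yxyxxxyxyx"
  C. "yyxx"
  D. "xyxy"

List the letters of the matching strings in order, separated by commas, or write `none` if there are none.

A, B

A. "xxyxyxxxxxxx" → match
B. "yxyxxxyxyx" → match
C. "yyxx" → no match
D. "xyxy" → no match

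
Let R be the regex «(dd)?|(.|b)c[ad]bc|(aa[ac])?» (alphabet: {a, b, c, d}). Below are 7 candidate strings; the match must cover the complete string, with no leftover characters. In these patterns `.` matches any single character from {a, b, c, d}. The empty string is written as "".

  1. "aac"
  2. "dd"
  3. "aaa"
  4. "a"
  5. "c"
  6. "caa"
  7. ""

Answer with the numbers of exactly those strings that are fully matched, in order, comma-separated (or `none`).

1 → match
2 → match
3 → match
4 → no match
5 → no match
6 → no match
7 → match

1, 2, 3, 7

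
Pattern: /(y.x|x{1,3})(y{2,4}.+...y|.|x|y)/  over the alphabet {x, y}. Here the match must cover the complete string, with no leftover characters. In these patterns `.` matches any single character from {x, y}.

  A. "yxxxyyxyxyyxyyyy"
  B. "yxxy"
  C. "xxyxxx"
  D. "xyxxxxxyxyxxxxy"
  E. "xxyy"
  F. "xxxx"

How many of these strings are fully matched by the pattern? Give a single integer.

A → no match
B → match
C → no match
D → no match
E → no match
F → match
Total matched: 2

2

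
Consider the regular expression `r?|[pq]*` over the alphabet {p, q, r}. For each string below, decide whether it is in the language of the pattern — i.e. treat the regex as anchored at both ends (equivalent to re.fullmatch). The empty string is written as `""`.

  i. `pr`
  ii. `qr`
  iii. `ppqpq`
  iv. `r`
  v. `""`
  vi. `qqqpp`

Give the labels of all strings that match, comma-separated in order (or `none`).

i → no match
ii → no match
iii → match
iv → match
v → match
vi → match

iii, iv, v, vi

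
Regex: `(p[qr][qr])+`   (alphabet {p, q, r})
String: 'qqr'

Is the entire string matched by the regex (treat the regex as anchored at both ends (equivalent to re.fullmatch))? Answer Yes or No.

No

Every match must start with 'p', but 'qqr' does not.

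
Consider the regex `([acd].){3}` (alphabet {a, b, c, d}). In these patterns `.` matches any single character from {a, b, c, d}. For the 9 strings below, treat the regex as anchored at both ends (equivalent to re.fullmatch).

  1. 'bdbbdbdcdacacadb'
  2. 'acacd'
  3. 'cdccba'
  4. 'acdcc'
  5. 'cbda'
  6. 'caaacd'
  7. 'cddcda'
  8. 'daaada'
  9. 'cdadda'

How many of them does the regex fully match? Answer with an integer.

1 → no match
2. 'acacd' → no match
3. 'cdccba' → no match
4. 'acdcc' → no match
5. 'cbda' → no match
6. 'caaacd' → match
7. 'cddcda' → match
8. 'daaada' → match
9. 'cdadda' → match
Total matched: 4

4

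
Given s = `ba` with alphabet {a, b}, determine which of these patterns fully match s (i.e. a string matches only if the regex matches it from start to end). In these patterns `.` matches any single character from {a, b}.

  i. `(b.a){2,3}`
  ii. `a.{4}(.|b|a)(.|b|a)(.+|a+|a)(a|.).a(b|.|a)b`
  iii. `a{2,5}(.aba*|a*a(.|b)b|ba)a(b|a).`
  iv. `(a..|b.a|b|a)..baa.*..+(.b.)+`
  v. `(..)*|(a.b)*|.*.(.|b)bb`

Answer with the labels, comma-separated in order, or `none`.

v

i → no match
ii → no match — must start with `a`
iii → no match — must start with `a`
iv → no match
v → match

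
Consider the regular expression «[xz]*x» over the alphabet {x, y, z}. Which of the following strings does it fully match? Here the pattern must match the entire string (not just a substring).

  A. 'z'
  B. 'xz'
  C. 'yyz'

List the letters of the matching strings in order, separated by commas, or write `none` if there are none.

none

A → no match — must end with 'x'
B → no match — must end with 'x'
C → no match — must end with 'x'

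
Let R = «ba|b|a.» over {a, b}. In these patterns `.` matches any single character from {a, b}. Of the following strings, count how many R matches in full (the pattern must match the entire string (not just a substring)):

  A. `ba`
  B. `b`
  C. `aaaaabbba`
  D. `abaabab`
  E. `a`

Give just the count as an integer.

2

A → match
B → match
C → no match
D → no match
E → no match
Total matched: 2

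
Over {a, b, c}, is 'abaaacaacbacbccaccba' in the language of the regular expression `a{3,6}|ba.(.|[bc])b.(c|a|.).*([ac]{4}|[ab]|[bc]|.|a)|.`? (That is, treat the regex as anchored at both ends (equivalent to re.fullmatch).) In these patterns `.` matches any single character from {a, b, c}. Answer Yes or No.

No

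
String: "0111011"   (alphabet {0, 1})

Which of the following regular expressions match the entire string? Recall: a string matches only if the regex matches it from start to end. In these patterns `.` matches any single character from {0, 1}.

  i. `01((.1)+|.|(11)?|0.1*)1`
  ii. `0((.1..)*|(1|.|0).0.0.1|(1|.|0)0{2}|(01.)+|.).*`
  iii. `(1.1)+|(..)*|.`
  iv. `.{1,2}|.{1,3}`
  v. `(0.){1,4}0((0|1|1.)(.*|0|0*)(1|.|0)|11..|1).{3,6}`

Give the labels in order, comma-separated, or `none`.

i, ii

i → match
ii → match
iii → no match
iv → no match
v → no match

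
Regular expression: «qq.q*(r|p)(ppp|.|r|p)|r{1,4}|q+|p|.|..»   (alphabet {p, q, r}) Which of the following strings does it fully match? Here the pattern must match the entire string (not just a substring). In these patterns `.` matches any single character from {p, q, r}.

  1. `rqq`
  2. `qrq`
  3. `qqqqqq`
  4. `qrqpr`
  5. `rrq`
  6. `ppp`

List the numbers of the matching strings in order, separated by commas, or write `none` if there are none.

1 → no match
2 → no match
3 → match
4 → no match
5 → no match
6 → no match

3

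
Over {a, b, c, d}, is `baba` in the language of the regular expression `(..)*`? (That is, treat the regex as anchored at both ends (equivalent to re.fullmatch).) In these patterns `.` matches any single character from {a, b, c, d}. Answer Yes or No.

Yes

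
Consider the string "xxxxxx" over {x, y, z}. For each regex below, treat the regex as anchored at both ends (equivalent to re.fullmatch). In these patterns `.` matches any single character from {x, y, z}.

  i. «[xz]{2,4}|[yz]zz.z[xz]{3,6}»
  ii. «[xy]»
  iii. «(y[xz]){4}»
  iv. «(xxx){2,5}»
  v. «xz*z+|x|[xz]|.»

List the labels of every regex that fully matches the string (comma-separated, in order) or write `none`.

iv

i → no match
ii → no match
iii → no match — must start with "y"
iv → match
v → no match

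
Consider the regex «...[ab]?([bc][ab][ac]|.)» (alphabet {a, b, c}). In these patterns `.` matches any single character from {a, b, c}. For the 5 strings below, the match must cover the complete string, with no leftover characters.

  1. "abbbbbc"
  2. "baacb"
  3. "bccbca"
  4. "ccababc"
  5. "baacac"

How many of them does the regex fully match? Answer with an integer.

2

1 → match
2 → no match
3 → no match
4 → no match
5 → match
Total matched: 2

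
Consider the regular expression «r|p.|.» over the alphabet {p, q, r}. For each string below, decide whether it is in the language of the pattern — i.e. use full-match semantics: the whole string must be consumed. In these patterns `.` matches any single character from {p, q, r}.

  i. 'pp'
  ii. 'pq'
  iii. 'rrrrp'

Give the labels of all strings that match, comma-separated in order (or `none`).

i, ii

i → match
ii → match
iii → no match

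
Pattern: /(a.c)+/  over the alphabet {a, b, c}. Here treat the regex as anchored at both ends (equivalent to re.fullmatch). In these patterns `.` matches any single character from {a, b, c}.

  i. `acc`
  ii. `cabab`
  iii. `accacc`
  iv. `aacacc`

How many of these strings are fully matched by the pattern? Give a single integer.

i → match
ii → no match — must start with `a`
iii → match
iv → match
Total matched: 3

3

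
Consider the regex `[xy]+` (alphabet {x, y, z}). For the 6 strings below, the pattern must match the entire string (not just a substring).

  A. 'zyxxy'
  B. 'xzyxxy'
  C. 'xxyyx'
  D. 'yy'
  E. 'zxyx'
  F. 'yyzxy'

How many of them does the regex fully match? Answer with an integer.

2

A → no match
B → no match
C → match
D → match
E → no match
F → no match
Total matched: 2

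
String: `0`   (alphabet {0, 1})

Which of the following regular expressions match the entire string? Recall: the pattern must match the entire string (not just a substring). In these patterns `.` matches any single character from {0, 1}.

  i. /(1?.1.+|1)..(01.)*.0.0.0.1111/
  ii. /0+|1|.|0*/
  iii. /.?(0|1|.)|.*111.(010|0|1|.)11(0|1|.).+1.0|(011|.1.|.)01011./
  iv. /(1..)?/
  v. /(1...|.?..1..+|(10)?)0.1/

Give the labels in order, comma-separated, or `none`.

ii, iii

i → no match — must end with `1111`
ii → match
iii → match
iv → no match
v → no match — must end with `1`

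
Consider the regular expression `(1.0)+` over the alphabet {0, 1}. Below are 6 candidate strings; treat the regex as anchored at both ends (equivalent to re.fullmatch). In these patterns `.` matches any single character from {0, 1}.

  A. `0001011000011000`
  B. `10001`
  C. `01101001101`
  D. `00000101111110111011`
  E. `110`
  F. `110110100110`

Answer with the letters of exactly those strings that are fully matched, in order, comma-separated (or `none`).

A → no match — must start with `1`
B → no match — must end with `0`
C → no match — must start with `1`
D → no match — must start with `1`
E → match
F → match

E, F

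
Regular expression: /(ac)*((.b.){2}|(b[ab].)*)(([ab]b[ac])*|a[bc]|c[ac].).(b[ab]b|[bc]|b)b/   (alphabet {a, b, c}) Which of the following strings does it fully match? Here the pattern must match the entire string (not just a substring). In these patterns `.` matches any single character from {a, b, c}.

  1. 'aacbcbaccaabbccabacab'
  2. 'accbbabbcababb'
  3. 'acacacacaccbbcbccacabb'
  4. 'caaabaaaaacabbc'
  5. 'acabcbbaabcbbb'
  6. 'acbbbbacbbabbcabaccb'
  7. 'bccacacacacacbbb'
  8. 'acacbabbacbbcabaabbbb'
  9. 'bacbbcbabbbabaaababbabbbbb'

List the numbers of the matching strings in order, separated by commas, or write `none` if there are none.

2, 3, 5, 6, 8, 9

1 → no match
2 → match
3 → match
4 → no match — must end with 'b'
5 → match
6 → match
7 → no match
8 → match
9 → match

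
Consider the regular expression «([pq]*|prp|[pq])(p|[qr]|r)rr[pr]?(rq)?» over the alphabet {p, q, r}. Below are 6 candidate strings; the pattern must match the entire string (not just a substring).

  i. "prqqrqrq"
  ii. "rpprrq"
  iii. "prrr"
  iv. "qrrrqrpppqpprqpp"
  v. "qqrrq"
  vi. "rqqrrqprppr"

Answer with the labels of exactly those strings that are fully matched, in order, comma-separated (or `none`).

i. "prqqrqrq" → no match
ii. "rpprrq" → no match
iii. "prrr" → match
iv → no match
v. "qqrrq" → no match
vi. "rqqrrqprppr" → no match

iii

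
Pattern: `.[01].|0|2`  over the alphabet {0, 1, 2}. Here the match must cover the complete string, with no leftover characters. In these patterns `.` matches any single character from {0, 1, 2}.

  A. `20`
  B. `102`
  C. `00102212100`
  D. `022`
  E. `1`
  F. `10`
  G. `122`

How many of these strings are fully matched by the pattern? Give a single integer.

1

A → no match
B → match
C → no match
D → no match
E → no match
F → no match
G → no match
Total matched: 1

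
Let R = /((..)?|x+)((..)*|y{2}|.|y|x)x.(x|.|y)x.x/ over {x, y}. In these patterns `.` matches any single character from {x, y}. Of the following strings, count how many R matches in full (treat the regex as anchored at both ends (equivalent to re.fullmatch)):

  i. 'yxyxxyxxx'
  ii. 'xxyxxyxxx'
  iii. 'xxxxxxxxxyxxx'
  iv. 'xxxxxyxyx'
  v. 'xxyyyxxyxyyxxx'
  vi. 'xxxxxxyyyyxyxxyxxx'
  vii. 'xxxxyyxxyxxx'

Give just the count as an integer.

i → match
ii → match
iii → match
iv → match
v → match
vi → match
vii → match
Total matched: 7

7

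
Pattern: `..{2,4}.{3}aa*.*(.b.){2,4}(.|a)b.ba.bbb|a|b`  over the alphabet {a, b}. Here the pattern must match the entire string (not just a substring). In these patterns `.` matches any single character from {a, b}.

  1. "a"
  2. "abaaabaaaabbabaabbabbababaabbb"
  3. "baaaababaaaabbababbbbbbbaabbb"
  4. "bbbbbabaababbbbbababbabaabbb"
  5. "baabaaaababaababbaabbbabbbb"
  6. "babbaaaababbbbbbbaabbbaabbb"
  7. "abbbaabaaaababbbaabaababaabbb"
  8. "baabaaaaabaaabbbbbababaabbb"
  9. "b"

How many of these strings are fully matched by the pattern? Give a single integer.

1. "a" → match
2 → match
3 → match
4 → match
5 → match
6 → match
7 → match
8 → match
9. "b" → match
Total matched: 9

9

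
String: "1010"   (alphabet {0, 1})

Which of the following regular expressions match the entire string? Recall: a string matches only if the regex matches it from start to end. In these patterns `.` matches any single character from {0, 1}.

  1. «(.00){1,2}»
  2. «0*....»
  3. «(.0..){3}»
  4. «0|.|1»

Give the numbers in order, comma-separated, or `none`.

1 → no match — must end with "00"
2 → match
3 → no match
4 → no match

2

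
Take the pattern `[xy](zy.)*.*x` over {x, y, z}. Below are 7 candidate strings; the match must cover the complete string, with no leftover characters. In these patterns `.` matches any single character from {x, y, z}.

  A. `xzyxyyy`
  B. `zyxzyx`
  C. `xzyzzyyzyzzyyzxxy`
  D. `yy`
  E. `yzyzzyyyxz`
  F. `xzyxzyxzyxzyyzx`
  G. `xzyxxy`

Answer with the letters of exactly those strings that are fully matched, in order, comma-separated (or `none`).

A → no match — must end with `x`
B → no match
C → no match — must end with `x`
D → no match — must end with `x`
E → no match — must end with `x`
F → match
G → no match — must end with `x`

F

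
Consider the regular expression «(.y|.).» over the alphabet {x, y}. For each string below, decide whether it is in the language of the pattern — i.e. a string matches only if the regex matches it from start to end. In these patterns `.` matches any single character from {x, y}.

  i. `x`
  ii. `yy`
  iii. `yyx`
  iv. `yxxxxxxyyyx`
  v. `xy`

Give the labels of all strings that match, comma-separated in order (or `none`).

ii, iii, v

i. `x` → no match
ii. `yy` → match
iii. `yyx` → match
iv. `yxxxxxxyyyx` → no match
v. `xy` → match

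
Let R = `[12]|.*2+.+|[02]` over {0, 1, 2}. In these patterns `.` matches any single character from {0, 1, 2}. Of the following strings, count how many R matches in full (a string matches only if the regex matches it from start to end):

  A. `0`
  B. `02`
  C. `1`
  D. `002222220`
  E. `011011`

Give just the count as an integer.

3

A → match
B → no match
C → match
D → match
E → no match
Total matched: 3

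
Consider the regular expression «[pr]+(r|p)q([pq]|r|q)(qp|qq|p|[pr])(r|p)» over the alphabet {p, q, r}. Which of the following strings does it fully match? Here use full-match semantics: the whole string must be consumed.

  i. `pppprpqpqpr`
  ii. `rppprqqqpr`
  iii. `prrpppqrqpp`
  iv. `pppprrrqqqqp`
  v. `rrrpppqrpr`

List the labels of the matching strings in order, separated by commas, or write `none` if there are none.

i, ii, iii, iv, v

i. `pppprpqpqpr` → match
ii. `rppprqqqpr` → match
iii. `prrpppqrqpp` → match
iv. `pppprrrqqqqp` → match
v. `rrrpppqrpr` → match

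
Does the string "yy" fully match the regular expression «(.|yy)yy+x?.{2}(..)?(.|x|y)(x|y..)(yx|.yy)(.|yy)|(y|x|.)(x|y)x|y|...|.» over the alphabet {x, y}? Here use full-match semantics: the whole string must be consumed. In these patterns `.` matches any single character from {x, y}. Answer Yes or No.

No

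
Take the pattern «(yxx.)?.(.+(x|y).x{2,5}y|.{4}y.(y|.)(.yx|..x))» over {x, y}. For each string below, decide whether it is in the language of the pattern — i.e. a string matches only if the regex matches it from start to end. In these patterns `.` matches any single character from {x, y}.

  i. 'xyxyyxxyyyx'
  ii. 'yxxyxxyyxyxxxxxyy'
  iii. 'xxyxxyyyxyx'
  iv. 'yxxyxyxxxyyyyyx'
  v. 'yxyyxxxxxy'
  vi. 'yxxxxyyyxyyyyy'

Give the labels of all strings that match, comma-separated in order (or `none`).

iii, iv, v

i → no match
ii → no match
iii → match
iv → match
v → match
vi → no match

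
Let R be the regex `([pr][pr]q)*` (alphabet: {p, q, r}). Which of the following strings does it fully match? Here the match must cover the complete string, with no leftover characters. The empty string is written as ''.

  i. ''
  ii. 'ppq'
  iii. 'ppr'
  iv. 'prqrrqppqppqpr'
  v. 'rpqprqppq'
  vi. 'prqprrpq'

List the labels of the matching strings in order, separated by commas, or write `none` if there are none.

i → match
ii → match
iii → no match
iv → no match
v → match
vi → no match

i, ii, v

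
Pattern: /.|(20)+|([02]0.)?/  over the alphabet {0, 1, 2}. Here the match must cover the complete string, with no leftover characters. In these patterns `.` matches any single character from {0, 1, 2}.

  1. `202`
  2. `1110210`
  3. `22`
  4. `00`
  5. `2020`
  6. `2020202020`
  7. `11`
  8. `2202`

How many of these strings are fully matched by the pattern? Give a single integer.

1. `202` → match
2. `1110210` → no match
3. `22` → no match
4. `00` → no match
5. `2020` → match
6. `2020202020` → match
7. `11` → no match
8. `2202` → no match
Total matched: 3

3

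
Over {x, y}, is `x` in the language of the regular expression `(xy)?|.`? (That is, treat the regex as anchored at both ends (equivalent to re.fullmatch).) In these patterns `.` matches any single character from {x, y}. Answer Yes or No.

Yes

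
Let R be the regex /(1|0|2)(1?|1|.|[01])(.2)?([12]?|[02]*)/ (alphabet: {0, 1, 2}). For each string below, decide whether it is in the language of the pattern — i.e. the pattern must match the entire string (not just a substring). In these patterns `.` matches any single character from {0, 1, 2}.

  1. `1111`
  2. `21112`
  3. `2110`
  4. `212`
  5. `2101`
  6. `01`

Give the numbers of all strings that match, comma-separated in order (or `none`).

4, 6

1 → no match
2 → no match
3 → no match
4 → match
5 → no match
6 → match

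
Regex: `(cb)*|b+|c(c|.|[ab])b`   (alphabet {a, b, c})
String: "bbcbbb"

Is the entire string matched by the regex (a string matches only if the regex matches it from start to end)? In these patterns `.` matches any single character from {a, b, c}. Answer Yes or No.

No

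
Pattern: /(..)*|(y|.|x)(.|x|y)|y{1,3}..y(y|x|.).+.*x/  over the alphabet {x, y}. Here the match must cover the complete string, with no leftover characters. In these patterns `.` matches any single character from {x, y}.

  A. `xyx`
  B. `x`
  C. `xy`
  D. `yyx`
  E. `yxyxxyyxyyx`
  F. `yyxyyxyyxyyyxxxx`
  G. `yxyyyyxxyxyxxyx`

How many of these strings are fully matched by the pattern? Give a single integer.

3

A → no match
B → no match
C → match
D → no match
E → no match
F → match
G → match
Total matched: 3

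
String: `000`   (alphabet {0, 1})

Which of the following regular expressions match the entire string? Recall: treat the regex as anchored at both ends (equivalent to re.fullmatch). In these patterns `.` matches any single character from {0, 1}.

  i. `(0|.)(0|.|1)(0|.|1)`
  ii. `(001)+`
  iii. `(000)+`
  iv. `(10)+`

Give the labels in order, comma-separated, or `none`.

i → match
ii → no match — must start with `001`
iii → match
iv → no match — must start with `10`

i, iii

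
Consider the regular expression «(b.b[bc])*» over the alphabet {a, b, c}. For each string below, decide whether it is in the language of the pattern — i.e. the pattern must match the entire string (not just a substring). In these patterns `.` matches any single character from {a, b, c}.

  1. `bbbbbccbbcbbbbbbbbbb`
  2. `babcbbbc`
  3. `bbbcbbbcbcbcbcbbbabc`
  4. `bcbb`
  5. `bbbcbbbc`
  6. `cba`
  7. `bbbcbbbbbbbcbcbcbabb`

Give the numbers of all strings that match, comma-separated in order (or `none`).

1 → no match
2. `babcbbbc` → match
3 → match
4. `bcbb` → match
5. `bbbcbbbc` → match
6. `cba` → no match
7 → match

2, 3, 4, 5, 7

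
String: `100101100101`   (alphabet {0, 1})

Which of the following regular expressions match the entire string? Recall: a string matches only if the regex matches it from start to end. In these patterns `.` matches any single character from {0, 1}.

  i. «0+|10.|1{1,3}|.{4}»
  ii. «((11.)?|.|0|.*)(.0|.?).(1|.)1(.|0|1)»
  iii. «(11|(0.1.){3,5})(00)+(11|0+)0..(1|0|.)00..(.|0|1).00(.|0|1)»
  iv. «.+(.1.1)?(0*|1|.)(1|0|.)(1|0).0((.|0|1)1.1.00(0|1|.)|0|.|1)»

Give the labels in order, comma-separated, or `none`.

i → no match
ii → no match
iii → no match
iv → match

iv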